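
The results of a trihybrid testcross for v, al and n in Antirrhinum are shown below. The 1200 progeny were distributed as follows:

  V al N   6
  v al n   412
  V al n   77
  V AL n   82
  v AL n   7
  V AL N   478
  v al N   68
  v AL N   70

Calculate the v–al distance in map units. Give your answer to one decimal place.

The two most frequent reciprocal classes, V AL N and v al n, are the parental types, so the F1 was V AL N / v al n.
The two rarest classes, V al N and v AL n, are the double crossovers. Comparing them with the parentals, only the al allele has switched, so al is the middle locus and the order is n – al – v.
Crossovers in the al–v interval produce the single-crossover classes v AL N and V al n (70 + 77 = 147) plus the double crossovers (13).
RF(al–v) = (147 + 13) / 1200 = 160/1200 = 0.1333 → 13.3 map units.

13.3 map units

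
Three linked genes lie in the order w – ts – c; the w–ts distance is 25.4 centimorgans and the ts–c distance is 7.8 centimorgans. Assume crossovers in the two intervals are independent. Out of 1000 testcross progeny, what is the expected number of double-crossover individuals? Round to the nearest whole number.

Map distances give recombination frequencies of 0.254 and 0.078 for the two intervals.
With no interference, expected double-crossover frequency = 0.254 × 0.078 = 0.01981.
Expected number = 0.01981 × 1000 = 19.81 ≈ 20.

20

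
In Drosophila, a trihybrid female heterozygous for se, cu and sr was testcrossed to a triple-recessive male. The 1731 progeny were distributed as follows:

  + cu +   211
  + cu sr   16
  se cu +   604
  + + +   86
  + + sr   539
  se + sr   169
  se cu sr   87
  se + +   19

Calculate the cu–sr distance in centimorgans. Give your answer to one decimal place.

12.0 centimorgans

The two most frequent reciprocal classes, se cu + and + + sr, are the parental types, so the F1 was se cu + / + + sr.
The two rarest classes, se + + and + cu sr, are the double crossovers. Comparing them with the parentals, only the cu allele has switched, so cu is the middle locus and the order is se – cu – sr.
Crossovers in the cu–sr interval produce the single-crossover classes se cu sr and + + + (87 + 86 = 173) plus the double crossovers (35).
RF(cu–sr) = (173 + 35) / 1731 = 208/1731 = 0.1202 → 12.0 centimorgans.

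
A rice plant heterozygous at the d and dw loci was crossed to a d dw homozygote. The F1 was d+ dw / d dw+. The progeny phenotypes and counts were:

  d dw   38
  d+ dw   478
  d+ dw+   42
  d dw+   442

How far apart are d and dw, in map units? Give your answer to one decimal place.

8.0 map units

The recombinant classes are d+ dw+ and d dw: 42 + 38 = 80.
Recombination frequency = 80/1000 = 0.0800 ≈ 8.0%, i.e. 8.0 map units.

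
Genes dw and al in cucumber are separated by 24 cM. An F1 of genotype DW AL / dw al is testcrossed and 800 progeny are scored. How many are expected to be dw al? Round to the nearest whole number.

A map distance of 24 cM corresponds to a recombination frequency of 0.240.
The F1 is DW AL / dw al, so dw al is a parental gamete class with expected frequency (1 − r)/2 = 0.760/2 = 0.3800.
Expected number = 0.3800 × 800 = 304.00 ≈ 304.

304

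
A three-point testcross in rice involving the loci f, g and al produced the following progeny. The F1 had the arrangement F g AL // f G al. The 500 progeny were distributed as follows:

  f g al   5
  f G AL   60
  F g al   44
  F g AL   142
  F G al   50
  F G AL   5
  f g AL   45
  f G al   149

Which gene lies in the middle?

The two rarest classes, F G AL and f g al, are the double crossovers. Comparing them with the parentals, only the g allele has switched, so g is the middle locus and the order is f – g – al.

g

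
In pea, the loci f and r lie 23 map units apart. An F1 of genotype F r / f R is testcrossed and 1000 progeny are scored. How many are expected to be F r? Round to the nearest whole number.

A map distance of 23 map units corresponds to a recombination frequency of 0.230.
The F1 is F r / f R, so F r is a parental gamete class with expected frequency (1 − r)/2 = 0.770/2 = 0.3850.
Expected number = 0.3850 × 1000 = 385.00 ≈ 385.

385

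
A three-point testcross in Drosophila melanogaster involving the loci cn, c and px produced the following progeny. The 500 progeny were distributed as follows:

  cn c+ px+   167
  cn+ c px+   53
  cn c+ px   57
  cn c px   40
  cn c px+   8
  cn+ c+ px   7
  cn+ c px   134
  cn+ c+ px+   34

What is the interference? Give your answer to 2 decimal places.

0.33

The two most frequent reciprocal classes, cn+ c px and cn c+ px+, are the parental types, so the F1 was cn+ c px / cn c+ px+.
The two rarest classes, cn+ c+ px and cn c px+, are the double crossovers. Comparing them with the parentals, only the c allele has switched, so c is the middle locus and the order is px – c – cn.
px–c: (110 + 15)/500 = 0.2500; c–cn: (74 + 15)/500 = 0.1780.
Expected DCO frequency = 0.2500 × 0.1780 ≈ 0.04450; observed = 15/500 ≈ 0.03000.
Coefficient of coincidence = 0.03000/0.04450 ≈ 0.67; interference = 1 − 0.67 = 0.33.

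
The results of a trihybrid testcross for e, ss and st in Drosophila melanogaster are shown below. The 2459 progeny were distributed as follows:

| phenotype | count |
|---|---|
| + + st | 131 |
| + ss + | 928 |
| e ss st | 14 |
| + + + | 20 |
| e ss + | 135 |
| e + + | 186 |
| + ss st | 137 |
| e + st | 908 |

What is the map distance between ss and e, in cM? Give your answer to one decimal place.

12.2 cM

The two most frequent reciprocal classes, e + st and + ss +, are the parental types, so the F1 was e + st / + ss +.
The two rarest classes, e ss st and + + +, are the double crossovers. Comparing them with the parentals, only the ss allele has switched, so ss is the middle locus and the order is st – ss – e.
Crossovers in the ss–e interval produce the single-crossover classes + + st and e ss + (131 + 135 = 266) plus the double crossovers (34).
RF(ss–e) = (266 + 34) / 2459 = 300/2459 = 0.1220 → 12.2 cM.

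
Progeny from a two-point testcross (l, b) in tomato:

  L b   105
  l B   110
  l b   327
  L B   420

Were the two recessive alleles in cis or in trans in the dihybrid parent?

The two most frequent classes are L B (420) and l b (327); these are the parental (non-recombinant) types.
So the F1 carried L B on one chromosome and l b on the other — the recessive alleles are on the same chromosome (cis / coupling).

cis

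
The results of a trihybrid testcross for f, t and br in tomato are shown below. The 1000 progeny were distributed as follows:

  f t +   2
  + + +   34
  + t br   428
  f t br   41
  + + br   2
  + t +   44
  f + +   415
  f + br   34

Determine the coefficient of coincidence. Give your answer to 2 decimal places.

0.62

The two most frequent reciprocal classes, f + + and + t br, are the parental types, so the F1 was f + + / + t br.
The two rarest classes, f t + and + + br, are the double crossovers. Comparing them with the parentals, only the t allele has switched, so t is the middle locus and the order is f – t – br.
f–t: (75 + 4)/1000 = 0.0790; t–br: (78 + 4)/1000 = 0.0820.
Expected DCO frequency = 0.0790 × 0.0820 ≈ 0.00648; observed = 4/1000 ≈ 0.00400.
Coefficient of coincidence = 0.00400/0.00648 ≈ 0.62.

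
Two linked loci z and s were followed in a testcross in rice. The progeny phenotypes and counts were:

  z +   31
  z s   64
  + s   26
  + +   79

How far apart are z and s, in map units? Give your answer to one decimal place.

28.5 map units

The two most frequent classes, + + (79) and z s (64), are the parental types, so the F1 was + + / z s.
The recombinant classes are + s and z +: 26 + 31 = 57.
Recombination frequency = 57/200 = 0.2850 ≈ 28.5%, i.e. 28.5 map units.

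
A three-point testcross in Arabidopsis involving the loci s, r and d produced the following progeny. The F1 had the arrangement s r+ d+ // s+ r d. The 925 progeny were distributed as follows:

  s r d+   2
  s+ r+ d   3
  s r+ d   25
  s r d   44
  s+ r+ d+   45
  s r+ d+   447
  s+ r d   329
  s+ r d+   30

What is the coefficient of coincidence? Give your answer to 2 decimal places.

0.82

The two rarest classes, s r d+ and s+ r+ d, are the double crossovers. Comparing them with the parentals, only the r allele has switched, so r is the middle locus and the order is d – r – s.
d–r: (55 + 5)/925 = 0.0649; r–s: (89 + 5)/925 = 0.1016.
Expected DCO frequency = 0.0649 × 0.1016 ≈ 0.00659; observed = 5/925 ≈ 0.00541.
Coefficient of coincidence = 0.00541/0.00659 ≈ 0.82.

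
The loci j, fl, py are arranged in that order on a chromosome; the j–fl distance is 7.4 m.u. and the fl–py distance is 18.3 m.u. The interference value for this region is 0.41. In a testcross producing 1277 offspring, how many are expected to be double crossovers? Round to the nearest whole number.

10

Map distances give recombination frequencies of 0.074 and 0.183 for the two intervals.
With interference 0.41 (so coincidence = 0.59), expected double-crossover frequency = 0.074 × 0.183 × 0.59 = 0.00799.
Expected number = 0.00799 × 1277 = 10.20 ≈ 10.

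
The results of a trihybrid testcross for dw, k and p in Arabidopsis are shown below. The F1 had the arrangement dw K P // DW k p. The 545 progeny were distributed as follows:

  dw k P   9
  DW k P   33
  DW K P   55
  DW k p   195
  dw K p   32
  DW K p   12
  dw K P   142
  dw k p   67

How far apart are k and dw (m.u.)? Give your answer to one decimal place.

26.2 m.u.

The two rarest classes, dw k P and DW K p, are the double crossovers. Comparing them with the parentals, only the k allele has switched, so k is the middle locus and the order is dw – k – p.
Crossovers in the dw–k interval produce the single-crossover classes DW K P and dw k p (55 + 67 = 122) plus the double crossovers (21).
RF(dw–k) = (122 + 21) / 545 = 143/545 = 0.2624 → 26.2 m.u.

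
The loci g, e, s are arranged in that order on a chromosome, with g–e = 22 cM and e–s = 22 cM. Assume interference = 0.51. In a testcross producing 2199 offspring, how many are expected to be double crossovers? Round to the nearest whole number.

Map distances give recombination frequencies of 0.220 and 0.220 for the two intervals.
With interference 0.51 (so coincidence = 0.49), expected double-crossover frequency = 0.220 × 0.220 × 0.49 = 0.02372.
Expected number = 0.02372 × 2199 = 52.15 ≈ 52.

52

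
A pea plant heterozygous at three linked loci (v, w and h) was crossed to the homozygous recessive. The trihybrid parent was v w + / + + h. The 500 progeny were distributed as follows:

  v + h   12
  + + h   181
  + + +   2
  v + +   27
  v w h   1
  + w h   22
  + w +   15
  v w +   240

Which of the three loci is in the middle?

h

The two rarest classes, v w h and + + +, are the double crossovers. Comparing them with the parentals, only the h allele has switched, so h is the middle locus and the order is v – h – w.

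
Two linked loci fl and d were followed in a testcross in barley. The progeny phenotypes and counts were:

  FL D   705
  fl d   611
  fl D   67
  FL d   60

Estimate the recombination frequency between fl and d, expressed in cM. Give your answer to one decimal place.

8.8 cM

The two most frequent classes, FL D (705) and fl d (611), are the parental types, so the F1 was FL D / fl d.
The recombinant classes are FL d and fl D: 60 + 67 = 127.
Recombination frequency = 127/1443 = 0.0880 ≈ 8.8%, i.e. 8.8 cM.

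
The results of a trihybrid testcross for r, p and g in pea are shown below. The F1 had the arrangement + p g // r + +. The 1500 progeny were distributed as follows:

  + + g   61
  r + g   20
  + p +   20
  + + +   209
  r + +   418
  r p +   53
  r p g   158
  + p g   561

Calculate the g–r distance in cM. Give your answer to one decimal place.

The two rarest classes, + p + and r + g, are the double crossovers. Comparing them with the parentals, only the g allele has switched, so g is the middle locus and the order is r – g – p.
Crossovers in the r–g interval produce the single-crossover classes r p g and + + + (158 + 209 = 367) plus the double crossovers (40).
RF(r–g) = (367 + 40) / 1500 = 407/1500 = 0.2713 → 27.1 cM.

27.1 cM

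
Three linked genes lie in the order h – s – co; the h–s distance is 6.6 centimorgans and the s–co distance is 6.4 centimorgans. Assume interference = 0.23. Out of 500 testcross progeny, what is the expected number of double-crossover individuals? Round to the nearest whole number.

Map distances give recombination frequencies of 0.066 and 0.064 for the two intervals.
With interference 0.23 (so coincidence = 0.77), expected double-crossover frequency = 0.066 × 0.064 × 0.77 = 0.00325.
Expected number = 0.00325 × 500 = 1.63 ≈ 2.

2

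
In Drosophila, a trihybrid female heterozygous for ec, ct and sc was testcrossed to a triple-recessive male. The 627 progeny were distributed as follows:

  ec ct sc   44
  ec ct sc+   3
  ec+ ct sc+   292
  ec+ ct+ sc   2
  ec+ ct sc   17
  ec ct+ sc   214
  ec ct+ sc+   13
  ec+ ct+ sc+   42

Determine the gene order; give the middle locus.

ec

The two most frequent reciprocal classes, ec+ ct sc+ and ec ct+ sc, are the parental types, so the F1 was ec+ ct sc+ / ec ct+ sc.
The two rarest classes, ec ct sc+ and ec+ ct+ sc, are the double crossovers. Comparing them with the parentals, only the ec allele has switched, so ec is the middle locus and the order is sc – ec – ct.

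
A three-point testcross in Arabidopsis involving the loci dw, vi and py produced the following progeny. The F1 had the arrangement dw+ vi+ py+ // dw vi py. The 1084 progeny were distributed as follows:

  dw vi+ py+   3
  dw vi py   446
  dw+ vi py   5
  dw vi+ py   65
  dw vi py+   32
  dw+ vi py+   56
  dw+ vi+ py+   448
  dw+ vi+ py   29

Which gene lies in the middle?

The two rarest classes, dw vi+ py+ and dw+ vi py, are the double crossovers. Comparing them with the parentals, only the dw allele has switched, so dw is the middle locus and the order is vi – dw – py.

dw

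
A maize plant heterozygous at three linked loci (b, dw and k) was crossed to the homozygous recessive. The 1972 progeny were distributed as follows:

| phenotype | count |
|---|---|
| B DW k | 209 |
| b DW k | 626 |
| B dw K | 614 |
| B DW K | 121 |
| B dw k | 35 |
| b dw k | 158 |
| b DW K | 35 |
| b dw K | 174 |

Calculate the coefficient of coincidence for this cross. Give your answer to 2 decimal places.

The two most frequent reciprocal classes, B dw K and b DW k, are the parental types, so the F1 was B dw K / b DW k.
The two rarest classes, B dw k and b DW K, are the double crossovers. Comparing them with the parentals, only the k allele has switched, so k is the middle locus and the order is b – k – dw.
b–k: (383 + 70)/1972 = 0.2297; k–dw: (279 + 70)/1972 = 0.1770.
Expected DCO frequency = 0.2297 × 0.1770 ≈ 0.04066; observed = 70/1972 ≈ 0.03550.
Coefficient of coincidence = 0.03550/0.04066 ≈ 0.87.

0.87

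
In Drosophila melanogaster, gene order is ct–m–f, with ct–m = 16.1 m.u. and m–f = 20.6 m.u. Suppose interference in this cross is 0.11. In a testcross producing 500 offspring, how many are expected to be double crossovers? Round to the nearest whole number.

Map distances give recombination frequencies of 0.161 and 0.206 for the two intervals.
With interference 0.11 (so coincidence = 0.89), expected double-crossover frequency = 0.161 × 0.206 × 0.89 = 0.02952.
Expected number = 0.02952 × 500 = 14.76 ≈ 15.

15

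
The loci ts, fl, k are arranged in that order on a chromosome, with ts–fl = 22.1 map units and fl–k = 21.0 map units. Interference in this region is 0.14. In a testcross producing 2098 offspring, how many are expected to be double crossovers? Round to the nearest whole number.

84

Map distances give recombination frequencies of 0.221 and 0.210 for the two intervals.
With interference 0.14 (so coincidence = 0.86), expected double-crossover frequency = 0.221 × 0.210 × 0.86 = 0.03991.
Expected number = 0.03991 × 2098 = 83.74 ≈ 84.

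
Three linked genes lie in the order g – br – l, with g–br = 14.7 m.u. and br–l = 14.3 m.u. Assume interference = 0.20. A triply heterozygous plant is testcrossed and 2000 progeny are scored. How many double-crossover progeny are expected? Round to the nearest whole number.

34

Map distances give recombination frequencies of 0.147 and 0.143 for the two intervals.
With interference 0.20 (so coincidence = 0.80), expected double-crossover frequency = 0.147 × 0.143 × 0.80 = 0.01682.
Expected number = 0.01682 × 2000 = 33.63 ≈ 34.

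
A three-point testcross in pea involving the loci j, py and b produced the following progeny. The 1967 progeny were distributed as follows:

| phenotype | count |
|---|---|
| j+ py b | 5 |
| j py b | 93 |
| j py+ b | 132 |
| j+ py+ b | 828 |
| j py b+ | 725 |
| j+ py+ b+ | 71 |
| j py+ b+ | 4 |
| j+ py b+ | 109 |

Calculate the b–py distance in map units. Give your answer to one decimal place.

8.8 map units

The two most frequent reciprocal classes, j py b+ and j+ py+ b, are the parental types, so the F1 was j py b+ / j+ py+ b.
The two rarest classes, j py+ b+ and j+ py b, are the double crossovers. Comparing them with the parentals, only the py allele has switched, so py is the middle locus and the order is j – py – b.
Crossovers in the py–b interval produce the single-crossover classes j py b and j+ py+ b+ (93 + 71 = 164) plus the double crossovers (9).
RF(py–b) = (164 + 9) / 1967 = 173/1967 = 0.0880 → 8.8 map units.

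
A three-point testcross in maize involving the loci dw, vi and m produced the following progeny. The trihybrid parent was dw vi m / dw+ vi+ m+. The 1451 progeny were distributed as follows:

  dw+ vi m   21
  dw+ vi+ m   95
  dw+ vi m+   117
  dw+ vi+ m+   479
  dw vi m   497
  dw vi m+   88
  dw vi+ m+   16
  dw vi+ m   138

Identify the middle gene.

dw

The two rarest classes, dw+ vi m and dw vi+ m+, are the double crossovers. Comparing them with the parentals, only the dw allele has switched, so dw is the middle locus and the order is vi – dw – m.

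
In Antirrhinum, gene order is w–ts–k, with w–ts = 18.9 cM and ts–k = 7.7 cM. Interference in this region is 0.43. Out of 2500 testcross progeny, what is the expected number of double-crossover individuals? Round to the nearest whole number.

Map distances give recombination frequencies of 0.189 and 0.077 for the two intervals.
With interference 0.43 (so coincidence = 0.57), expected double-crossover frequency = 0.189 × 0.077 × 0.57 = 0.00830.
Expected number = 0.00830 × 2500 = 20.74 ≈ 21.

21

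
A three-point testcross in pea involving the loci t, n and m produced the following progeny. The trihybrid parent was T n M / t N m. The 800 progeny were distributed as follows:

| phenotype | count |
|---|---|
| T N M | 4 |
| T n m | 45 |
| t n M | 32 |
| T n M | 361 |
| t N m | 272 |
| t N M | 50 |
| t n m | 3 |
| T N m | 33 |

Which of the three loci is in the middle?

The two rarest classes, T N M and t n m, are the double crossovers. Comparing them with the parentals, only the n allele has switched, so n is the middle locus and the order is t – n – m.

n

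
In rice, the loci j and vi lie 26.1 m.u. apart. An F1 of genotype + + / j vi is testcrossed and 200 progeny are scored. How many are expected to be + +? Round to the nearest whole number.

74

A map distance of 26.1 m.u. corresponds to a recombination frequency of 0.261.
The F1 is + + / j vi, so + + is a parental gamete class with expected frequency (1 − r)/2 = 0.739/2 = 0.3695.
Expected number = 0.3695 × 200 = 73.90 ≈ 74.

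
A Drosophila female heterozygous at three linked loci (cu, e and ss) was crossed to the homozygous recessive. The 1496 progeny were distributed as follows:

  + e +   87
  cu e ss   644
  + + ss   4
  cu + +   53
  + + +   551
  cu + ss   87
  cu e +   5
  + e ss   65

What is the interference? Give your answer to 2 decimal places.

The two most frequent reciprocal classes, cu e ss and + + +, are the parental types, so the F1 was cu e ss / + + +.
The two rarest classes, cu e + and + + ss, are the double crossovers. Comparing them with the parentals, only the ss allele has switched, so ss is the middle locus and the order is e – ss – cu.
e–ss: (174 + 9)/1496 = 0.1223; ss–cu: (118 + 9)/1496 = 0.0849.
Expected DCO frequency = 0.1223 × 0.0849 ≈ 0.01038; observed = 9/1496 ≈ 0.00602.
Coefficient of coincidence = 0.00602/0.01038 ≈ 0.58; interference = 1 − 0.58 = 0.42.

0.42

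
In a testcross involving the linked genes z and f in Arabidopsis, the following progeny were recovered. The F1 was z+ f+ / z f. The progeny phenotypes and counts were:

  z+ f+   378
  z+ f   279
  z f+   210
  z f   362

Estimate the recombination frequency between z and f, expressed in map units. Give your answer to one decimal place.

39.8 map units

The recombinant classes are z+ f and z f+: 279 + 210 = 489.
Recombination frequency = 489/1229 = 0.3979 ≈ 39.8%, i.e. 39.8 map units.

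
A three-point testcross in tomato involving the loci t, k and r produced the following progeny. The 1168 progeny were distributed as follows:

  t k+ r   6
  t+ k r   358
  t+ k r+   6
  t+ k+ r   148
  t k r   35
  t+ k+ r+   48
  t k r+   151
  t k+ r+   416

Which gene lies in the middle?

The two most frequent reciprocal classes, t k+ r+ and t+ k r, are the parental types, so the F1 was t k+ r+ / t+ k r.
The two rarest classes, t k+ r and t+ k r+, are the double crossovers. Comparing them with the parentals, only the r allele has switched, so r is the middle locus and the order is k – r – t.

r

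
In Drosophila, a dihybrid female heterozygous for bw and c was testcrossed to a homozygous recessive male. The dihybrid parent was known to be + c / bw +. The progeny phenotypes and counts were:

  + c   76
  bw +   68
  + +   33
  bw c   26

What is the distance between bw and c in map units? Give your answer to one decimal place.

The recombinant classes are + + and bw c: 33 + 26 = 59.
Recombination frequency = 59/203 = 0.2906 ≈ 29.1%, i.e. 29.1 map units.

29.1 map units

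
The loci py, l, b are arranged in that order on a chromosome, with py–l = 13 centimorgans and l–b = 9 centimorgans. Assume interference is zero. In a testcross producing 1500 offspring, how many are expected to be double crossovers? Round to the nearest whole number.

18

Map distances give recombination frequencies of 0.130 and 0.090 for the two intervals.
With no interference, expected double-crossover frequency = 0.130 × 0.090 = 0.01170.
Expected number = 0.01170 × 1500 = 17.55 ≈ 18.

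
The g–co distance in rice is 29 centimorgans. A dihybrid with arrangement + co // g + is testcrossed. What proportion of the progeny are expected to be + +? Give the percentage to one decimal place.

14.5%

A map distance of 29 centimorgans corresponds to a recombination frequency of 0.290.
The F1 is + co / g +, so + + is a recombinant gamete class with expected frequency r/2 = 0.290/2 = 0.1450.
That is 0.1450 = 14.5% of the progeny.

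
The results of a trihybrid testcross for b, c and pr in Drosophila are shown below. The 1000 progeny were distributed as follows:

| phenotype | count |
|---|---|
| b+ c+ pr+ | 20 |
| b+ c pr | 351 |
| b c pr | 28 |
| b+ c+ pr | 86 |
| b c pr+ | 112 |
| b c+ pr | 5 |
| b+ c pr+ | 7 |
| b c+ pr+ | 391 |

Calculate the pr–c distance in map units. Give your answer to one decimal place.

21.0 map units

The two most frequent reciprocal classes, b c+ pr+ and b+ c pr, are the parental types, so the F1 was b c+ pr+ / b+ c pr.
The two rarest classes, b c+ pr and b+ c pr+, are the double crossovers. Comparing them with the parentals, only the pr allele has switched, so pr is the middle locus and the order is b – pr – c.
Crossovers in the pr–c interval produce the single-crossover classes b c pr+ and b+ c+ pr (112 + 86 = 198) plus the double crossovers (12).
RF(pr–c) = (198 + 12) / 1000 = 210/1000 = 0.2100 → 21.0 map units.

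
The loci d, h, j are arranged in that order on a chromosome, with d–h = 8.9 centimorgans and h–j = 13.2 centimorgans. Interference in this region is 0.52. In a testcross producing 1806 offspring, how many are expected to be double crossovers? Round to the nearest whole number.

Map distances give recombination frequencies of 0.089 and 0.132 for the two intervals.
With interference 0.52 (so coincidence = 0.48), expected double-crossover frequency = 0.089 × 0.132 × 0.48 = 0.00564.
Expected number = 0.00564 × 1806 = 10.18 ≈ 10.

10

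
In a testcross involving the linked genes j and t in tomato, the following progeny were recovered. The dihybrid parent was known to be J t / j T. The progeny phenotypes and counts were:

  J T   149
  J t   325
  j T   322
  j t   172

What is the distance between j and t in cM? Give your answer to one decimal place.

33.2 cM

The recombinant classes are J T and j t: 149 + 172 = 321.
Recombination frequency = 321/968 = 0.3316 ≈ 33.2%, i.e. 33.2 cM.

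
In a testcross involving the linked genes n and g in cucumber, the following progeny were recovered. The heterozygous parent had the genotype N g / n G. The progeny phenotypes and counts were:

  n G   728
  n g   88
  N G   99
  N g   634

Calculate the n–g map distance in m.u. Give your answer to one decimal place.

The recombinant classes are N G and n g: 99 + 88 = 187.
Recombination frequency = 187/1549 = 0.1207 ≈ 12.1%, i.e. 12.1 m.u.

12.1 m.u.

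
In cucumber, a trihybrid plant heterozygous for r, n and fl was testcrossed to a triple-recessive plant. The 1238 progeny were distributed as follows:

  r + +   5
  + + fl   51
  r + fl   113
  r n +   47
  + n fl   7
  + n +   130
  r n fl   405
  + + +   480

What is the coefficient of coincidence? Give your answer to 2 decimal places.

The two most frequent reciprocal classes, r n fl and + + +, are the parental types, so the F1 was r n fl / + + +.
The two rarest classes, + n fl and r + +, are the double crossovers. Comparing them with the parentals, only the r allele has switched, so r is the middle locus and the order is n – r – fl.
n–r: (243 + 12)/1238 = 0.2060; r–fl: (98 + 12)/1238 = 0.0889.
Expected DCO frequency = 0.2060 × 0.0889 ≈ 0.01831; observed = 12/1238 ≈ 0.00969.
Coefficient of coincidence = 0.00969/0.01831 ≈ 0.53.

0.53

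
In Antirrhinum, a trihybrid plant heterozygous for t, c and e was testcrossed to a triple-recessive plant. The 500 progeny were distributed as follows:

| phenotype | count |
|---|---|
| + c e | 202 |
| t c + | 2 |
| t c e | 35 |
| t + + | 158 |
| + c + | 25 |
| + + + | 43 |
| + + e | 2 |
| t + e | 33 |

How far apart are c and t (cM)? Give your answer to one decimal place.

The two most frequent reciprocal classes, t + + and + c e, are the parental types, so the F1 was t + + / + c e.
The two rarest classes, t c + and + + e, are the double crossovers. Comparing them with the parentals, only the c allele has switched, so c is the middle locus and the order is e – c – t.
Crossovers in the c–t interval produce the single-crossover classes + + + and t c e (43 + 35 = 78) plus the double crossovers (4).
RF(c–t) = (78 + 4) / 500 = 82/500 = 0.1640 → 16.4 cM.

16.4 cM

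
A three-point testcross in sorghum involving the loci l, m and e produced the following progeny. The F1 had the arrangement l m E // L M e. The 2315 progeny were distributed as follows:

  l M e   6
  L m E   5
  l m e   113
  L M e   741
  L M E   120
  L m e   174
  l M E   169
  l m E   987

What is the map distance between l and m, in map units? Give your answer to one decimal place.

The two rarest classes, L m E and l M e, are the double crossovers. Comparing them with the parentals, only the l allele has switched, so l is the middle locus and the order is m – l – e.
Crossovers in the m–l interval produce the single-crossover classes l M E and L m e (169 + 174 = 343) plus the double crossovers (11).
RF(m–l) = (343 + 11) / 2315 = 354/2315 = 0.1529 → 15.3 map units.

15.3 map units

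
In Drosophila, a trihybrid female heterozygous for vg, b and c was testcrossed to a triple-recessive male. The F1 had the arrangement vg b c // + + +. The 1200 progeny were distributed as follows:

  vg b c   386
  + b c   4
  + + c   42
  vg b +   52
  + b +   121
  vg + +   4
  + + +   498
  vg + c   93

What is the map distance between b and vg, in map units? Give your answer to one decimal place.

18.5 map units

The two rarest classes, + b c and vg + +, are the double crossovers. Comparing them with the parentals, only the vg allele has switched, so vg is the middle locus and the order is c – vg – b.
Crossovers in the vg–b interval produce the single-crossover classes vg + c and + b + (93 + 121 = 214) plus the double crossovers (8).
RF(vg–b) = (214 + 8) / 1200 = 222/1200 = 0.1850 → 18.5 map units.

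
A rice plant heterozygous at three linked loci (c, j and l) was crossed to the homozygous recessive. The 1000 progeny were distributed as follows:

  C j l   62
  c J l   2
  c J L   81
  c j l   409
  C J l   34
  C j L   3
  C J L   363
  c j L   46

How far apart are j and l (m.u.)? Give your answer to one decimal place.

The two most frequent reciprocal classes, C J L and c j l, are the parental types, so the F1 was C J L / c j l.
The two rarest classes, C j L and c J l, are the double crossovers. Comparing them with the parentals, only the j allele has switched, so j is the middle locus and the order is c – j – l.
Crossovers in the j–l interval produce the single-crossover classes C J l and c j L (34 + 46 = 80) plus the double crossovers (5).
RF(j–l) = (80 + 5) / 1000 = 85/1000 = 0.0850 → 8.5 m.u.

8.5 m.u.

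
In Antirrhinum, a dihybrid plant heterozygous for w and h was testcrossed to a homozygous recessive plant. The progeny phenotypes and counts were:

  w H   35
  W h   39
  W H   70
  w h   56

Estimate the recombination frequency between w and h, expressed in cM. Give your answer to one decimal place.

37.0 cM

The two most frequent classes, W H (70) and w h (56), are the parental types, so the F1 was W H / w h.
The recombinant classes are W h and w H: 39 + 35 = 74.
Recombination frequency = 74/200 = 0.3700 ≈ 37.0%, i.e. 37.0 cM.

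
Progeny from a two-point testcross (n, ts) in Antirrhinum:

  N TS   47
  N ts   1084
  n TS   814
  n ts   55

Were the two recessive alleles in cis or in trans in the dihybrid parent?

The two most frequent classes are N ts (1084) and n TS (814); these are the parental (non-recombinant) types.
So the F1 carried N ts on one chromosome and n TS on the other — the recessive alleles are on opposite chromosomes (trans / repulsion).

trans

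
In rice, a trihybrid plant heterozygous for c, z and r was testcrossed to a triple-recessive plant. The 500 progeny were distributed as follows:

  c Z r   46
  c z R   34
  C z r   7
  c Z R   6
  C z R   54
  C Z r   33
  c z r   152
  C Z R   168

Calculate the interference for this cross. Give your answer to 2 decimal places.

The two most frequent reciprocal classes, C Z R and c z r, are the parental types, so the F1 was C Z R / c z r.
The two rarest classes, c Z R and C z r, are the double crossovers. Comparing them with the parentals, only the c allele has switched, so c is the middle locus and the order is z – c – r.
z–c: (100 + 13)/500 = 0.2260; c–r: (67 + 13)/500 = 0.1600.
Expected DCO frequency = 0.2260 × 0.1600 ≈ 0.03616; observed = 13/500 ≈ 0.02600.
Coefficient of coincidence = 0.02600/0.03616 ≈ 0.72; interference = 1 − 0.72 = 0.28.

0.28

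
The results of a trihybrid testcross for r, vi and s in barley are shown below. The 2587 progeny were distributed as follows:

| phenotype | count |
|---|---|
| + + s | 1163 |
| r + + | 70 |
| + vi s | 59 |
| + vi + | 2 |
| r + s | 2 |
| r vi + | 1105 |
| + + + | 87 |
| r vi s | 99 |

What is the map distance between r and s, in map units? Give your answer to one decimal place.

7.3 map units

The two most frequent reciprocal classes, r vi + and + + s, are the parental types, so the F1 was r vi + / + + s.
The two rarest classes, + vi + and r + s, are the double crossovers. Comparing them with the parentals, only the r allele has switched, so r is the middle locus and the order is vi – r – s.
Crossovers in the r–s interval produce the single-crossover classes r vi s and + + + (99 + 87 = 186) plus the double crossovers (4).
RF(r–s) = (186 + 4) / 2587 = 190/2587 = 0.0734 → 7.3 map units.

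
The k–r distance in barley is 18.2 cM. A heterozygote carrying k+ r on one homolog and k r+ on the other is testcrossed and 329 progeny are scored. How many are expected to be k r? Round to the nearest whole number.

30

A map distance of 18.2 cM corresponds to a recombination frequency of 0.182.
The F1 is k+ r / k r+, so k r is a recombinant gamete class with expected frequency r/2 = 0.182/2 = 0.0910.
Expected number = 0.0910 × 329 = 29.94 ≈ 30.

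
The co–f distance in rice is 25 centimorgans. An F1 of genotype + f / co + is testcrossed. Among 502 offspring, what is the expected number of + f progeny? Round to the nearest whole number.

A map distance of 25 centimorgans corresponds to a recombination frequency of 0.250.
The F1 is + f / co +, so + f is a parental gamete class with expected frequency (1 − r)/2 = 0.750/2 = 0.3750.
Expected number = 0.3750 × 502 = 188.25 ≈ 188.

188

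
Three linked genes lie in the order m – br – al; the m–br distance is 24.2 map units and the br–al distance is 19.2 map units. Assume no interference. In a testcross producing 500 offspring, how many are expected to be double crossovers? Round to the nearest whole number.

23

Map distances give recombination frequencies of 0.242 and 0.192 for the two intervals.
With no interference, expected double-crossover frequency = 0.242 × 0.192 = 0.04646.
Expected number = 0.04646 × 500 = 23.23 ≈ 23.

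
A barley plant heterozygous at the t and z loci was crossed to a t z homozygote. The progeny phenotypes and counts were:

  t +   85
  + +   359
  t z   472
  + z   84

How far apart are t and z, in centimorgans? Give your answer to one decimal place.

16.9 centimorgans

The two most frequent classes, + + (359) and t z (472), are the parental types, so the F1 was + + / t z.
The recombinant classes are + z and t +: 84 + 85 = 169.
Recombination frequency = 169/1000 = 0.1690 ≈ 16.9%, i.e. 16.9 centimorgans.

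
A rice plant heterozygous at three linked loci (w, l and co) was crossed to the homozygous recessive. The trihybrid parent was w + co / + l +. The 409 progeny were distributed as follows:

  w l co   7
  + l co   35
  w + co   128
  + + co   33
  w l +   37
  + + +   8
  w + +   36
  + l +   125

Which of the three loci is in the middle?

l

The two rarest classes, w l co and + + +, are the double crossovers. Comparing them with the parentals, only the l allele has switched, so l is the middle locus and the order is co – l – w.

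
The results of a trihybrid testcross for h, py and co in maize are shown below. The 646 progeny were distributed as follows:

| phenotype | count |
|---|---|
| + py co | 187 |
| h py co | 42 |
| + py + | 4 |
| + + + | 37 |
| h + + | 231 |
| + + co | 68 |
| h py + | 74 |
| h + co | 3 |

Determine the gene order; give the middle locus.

The two most frequent reciprocal classes, + py co and h + +, are the parental types, so the F1 was + py co / h + +.
The two rarest classes, + py + and h + co, are the double crossovers. Comparing them with the parentals, only the co allele has switched, so co is the middle locus and the order is py – co – h.

co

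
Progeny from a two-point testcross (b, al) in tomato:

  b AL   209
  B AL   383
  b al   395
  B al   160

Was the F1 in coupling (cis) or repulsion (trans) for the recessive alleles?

cis

The two most frequent classes are B AL (383) and b al (395); these are the parental (non-recombinant) types.
So the F1 carried B AL on one chromosome and b al on the other — the recessive alleles are on the same chromosome (cis / coupling).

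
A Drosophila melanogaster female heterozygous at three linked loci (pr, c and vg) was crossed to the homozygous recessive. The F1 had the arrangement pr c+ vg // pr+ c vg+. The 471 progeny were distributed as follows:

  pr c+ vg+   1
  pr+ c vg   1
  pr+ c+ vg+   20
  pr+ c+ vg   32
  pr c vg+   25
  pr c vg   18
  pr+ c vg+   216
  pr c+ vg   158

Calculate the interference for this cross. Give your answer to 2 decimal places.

0.60

The two rarest classes, pr c+ vg+ and pr+ c vg, are the double crossovers. Comparing them with the parentals, only the vg allele has switched, so vg is the middle locus and the order is c – vg – pr.
c–vg: (38 + 2)/471 = 0.0849; vg–pr: (57 + 2)/471 = 0.1253.
Expected DCO frequency = 0.0849 × 0.1253 ≈ 0.01064; observed = 2/471 ≈ 0.00425.
Coefficient of coincidence = 0.00425/0.01064 ≈ 0.40; interference = 1 − 0.40 = 0.60.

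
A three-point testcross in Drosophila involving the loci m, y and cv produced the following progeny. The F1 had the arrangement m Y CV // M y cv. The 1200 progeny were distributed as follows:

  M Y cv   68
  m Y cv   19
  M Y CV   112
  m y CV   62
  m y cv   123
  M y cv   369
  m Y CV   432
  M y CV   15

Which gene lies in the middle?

cv

The two rarest classes, m Y cv and M y CV, are the double crossovers. Comparing them with the parentals, only the cv allele has switched, so cv is the middle locus and the order is y – cv – m.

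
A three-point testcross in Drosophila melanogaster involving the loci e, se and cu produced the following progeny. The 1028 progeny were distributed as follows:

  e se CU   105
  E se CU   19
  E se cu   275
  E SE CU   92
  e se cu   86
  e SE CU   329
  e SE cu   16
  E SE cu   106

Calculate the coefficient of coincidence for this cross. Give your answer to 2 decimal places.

The two most frequent reciprocal classes, E se cu and e SE CU, are the parental types, so the F1 was E se cu / e SE CU.
The two rarest classes, E se CU and e SE cu, are the double crossovers. Comparing them with the parentals, only the cu allele has switched, so cu is the middle locus and the order is e – cu – se.
e–cu: (178 + 35)/1028 = 0.2072; cu–se: (211 + 35)/1028 = 0.2393.
Expected DCO frequency = 0.2072 × 0.2393 ≈ 0.04958; observed = 35/1028 ≈ 0.03405.
Coefficient of coincidence = 0.03405/0.04958 ≈ 0.69.

0.69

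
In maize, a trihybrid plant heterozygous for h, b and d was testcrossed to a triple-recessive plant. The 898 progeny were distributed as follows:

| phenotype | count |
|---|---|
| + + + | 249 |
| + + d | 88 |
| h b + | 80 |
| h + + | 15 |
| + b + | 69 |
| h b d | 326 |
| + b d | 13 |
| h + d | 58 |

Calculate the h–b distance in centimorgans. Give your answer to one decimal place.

The two most frequent reciprocal classes, h b d and + + +, are the parental types, so the F1 was h b d / + + +.
The two rarest classes, + b d and h + +, are the double crossovers. Comparing them with the parentals, only the h allele has switched, so h is the middle locus and the order is b – h – d.
Crossovers in the b–h interval produce the single-crossover classes h + d and + b + (58 + 69 = 127) plus the double crossovers (28).
RF(b–h) = (127 + 28) / 898 = 155/898 = 0.1726 → 17.3 centimorgans.

17.3 centimorgans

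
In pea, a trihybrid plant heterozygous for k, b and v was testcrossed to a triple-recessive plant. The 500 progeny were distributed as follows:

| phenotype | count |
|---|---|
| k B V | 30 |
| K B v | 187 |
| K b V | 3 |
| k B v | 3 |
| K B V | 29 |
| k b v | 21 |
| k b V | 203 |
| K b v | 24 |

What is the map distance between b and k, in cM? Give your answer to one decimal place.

12.0 cM

The two most frequent reciprocal classes, K B v and k b V, are the parental types, so the F1 was K B v / k b V.
The two rarest classes, k B v and K b V, are the double crossovers. Comparing them with the parentals, only the k allele has switched, so k is the middle locus and the order is b – k – v.
Crossovers in the b–k interval produce the single-crossover classes K b v and k B V (24 + 30 = 54) plus the double crossovers (6).
RF(b–k) = (54 + 6) / 500 = 60/500 = 0.1200 → 12.0 cM.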